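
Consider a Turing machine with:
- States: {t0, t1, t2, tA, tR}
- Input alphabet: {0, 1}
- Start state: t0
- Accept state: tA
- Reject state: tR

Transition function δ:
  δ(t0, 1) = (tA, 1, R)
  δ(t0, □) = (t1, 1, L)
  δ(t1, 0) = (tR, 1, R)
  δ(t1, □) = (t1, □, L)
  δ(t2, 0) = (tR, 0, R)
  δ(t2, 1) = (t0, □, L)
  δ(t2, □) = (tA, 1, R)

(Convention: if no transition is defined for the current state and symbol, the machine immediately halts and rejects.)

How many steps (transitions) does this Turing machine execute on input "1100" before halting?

Execution trace:
Initial: [t0]1100
Step 1: δ(t0, 1) = (tA, 1, R) → 1[tA]100

The machine reaches the accept state tA and halts.

The machine executed 1 step before halting.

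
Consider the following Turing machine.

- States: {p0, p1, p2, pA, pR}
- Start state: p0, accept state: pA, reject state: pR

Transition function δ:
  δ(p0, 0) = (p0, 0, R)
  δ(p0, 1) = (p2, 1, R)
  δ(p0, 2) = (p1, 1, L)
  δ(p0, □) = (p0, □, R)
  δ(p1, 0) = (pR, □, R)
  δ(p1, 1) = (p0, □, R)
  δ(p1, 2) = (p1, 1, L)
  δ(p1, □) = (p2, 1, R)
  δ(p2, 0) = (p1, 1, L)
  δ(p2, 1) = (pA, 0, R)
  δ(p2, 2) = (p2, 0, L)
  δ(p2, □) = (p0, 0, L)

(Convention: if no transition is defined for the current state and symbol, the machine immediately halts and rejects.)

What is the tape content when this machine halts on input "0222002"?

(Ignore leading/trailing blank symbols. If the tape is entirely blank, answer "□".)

Execution trace:
Initial: [p0]0222002
Step 1: δ(p0, 0) = (p0, 0, R) → 0[p0]222002
Step 2: δ(p0, 2) = (p1, 1, L) → [p1]0122002
Step 3: δ(p1, 0) = (pR, □, R) → □[pR]122002

The machine reaches the reject state pR and halts.

Final tape (ignoring leading/trailing blanks): 122002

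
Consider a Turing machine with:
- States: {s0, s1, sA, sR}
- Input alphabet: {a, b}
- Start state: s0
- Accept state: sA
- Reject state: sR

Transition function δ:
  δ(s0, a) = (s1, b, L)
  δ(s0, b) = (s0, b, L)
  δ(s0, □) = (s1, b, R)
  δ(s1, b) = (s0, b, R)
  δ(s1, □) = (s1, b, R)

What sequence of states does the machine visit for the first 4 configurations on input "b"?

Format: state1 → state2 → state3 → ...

Execution trace:
Initial: [s0]b
Step 1: δ(s0, b) = (s0, b, L) → [s0]□b
Step 2: δ(s0, □) = (s1, b, R) → b[s1]b
Step 3: δ(s1, b) = (s0, b, R) → bb[s0]□

State sequence: s0 → s0 → s1 → s0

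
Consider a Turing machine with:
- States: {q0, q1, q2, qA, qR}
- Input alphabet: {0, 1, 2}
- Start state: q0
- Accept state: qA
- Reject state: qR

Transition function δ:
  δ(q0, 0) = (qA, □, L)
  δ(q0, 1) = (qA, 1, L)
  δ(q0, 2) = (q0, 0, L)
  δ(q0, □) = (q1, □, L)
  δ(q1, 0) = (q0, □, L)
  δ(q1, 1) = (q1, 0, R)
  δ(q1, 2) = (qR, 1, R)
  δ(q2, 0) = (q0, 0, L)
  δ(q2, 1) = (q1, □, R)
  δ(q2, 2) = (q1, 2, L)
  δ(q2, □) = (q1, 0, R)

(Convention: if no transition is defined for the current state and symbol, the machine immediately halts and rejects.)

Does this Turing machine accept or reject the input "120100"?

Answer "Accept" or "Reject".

Execution trace:
Initial: [q0]120100
Step 1: δ(q0, 1) = (qA, 1, L) → [qA]□120100

The machine reaches the accept state qA and halts.

Answer: Accept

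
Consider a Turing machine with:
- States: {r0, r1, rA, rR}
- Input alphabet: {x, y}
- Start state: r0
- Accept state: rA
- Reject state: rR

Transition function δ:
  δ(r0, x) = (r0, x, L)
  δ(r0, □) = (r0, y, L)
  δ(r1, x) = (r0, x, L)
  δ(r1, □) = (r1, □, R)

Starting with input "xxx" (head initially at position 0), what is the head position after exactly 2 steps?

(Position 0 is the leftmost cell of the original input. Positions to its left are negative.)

Execution trace (head position shown):
Step 0: [r0]xxx  (head at position 0)
Step 1: move left → [r0]□xxx  (head at position -1)
Step 2: move left → [r0]□yxxx  (head at position -2)

After 2 steps, the head is at position -2.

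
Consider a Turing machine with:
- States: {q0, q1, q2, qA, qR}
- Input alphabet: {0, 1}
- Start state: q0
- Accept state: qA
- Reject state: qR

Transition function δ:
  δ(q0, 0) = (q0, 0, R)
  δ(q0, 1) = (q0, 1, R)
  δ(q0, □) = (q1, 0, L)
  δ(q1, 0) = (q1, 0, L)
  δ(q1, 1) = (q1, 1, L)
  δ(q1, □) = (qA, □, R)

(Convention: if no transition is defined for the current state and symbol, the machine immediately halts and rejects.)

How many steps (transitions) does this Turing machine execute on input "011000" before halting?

Execution trace:
Initial: [q0]011000
Step 1: δ(q0, 0) = (q0, 0, R) → 0[q0]11000
Step 2: δ(q0, 1) = (q0, 1, R) → 01[q0]1000
Step 3: δ(q0, 1) = (q0, 1, R) → 011[q0]000
Step 4: δ(q0, 0) = (q0, 0, R) → 0110[q0]00
Step 5: δ(q0, 0) = (q0, 0, R) → 01100[q0]0
Step 6: δ(q0, 0) = (q0, 0, R) → 011000[q0]□
Step 7: δ(q0, □) = (q1, 0, L) → 01100[q1]00
Step 8: δ(q1, 0) = (q1, 0, L) → 0110[q1]000
Step 9: δ(q1, 0) = (q1, 0, L) → 011[q1]0000
Step 10: δ(q1, 0) = (q1, 0, L) → 01[q1]10000
Step 11: δ(q1, 1) = (q1, 1, L) → 0[q1]110000
Step 12: δ(q1, 1) = (q1, 1, L) → [q1]0110000
Step 13: δ(q1, 0) = (q1, 0, L) → [q1]□0110000
Step 14: δ(q1, □) = (qA, □, R) → □[qA]0110000

The machine reaches the accept state qA and halts.

The machine executed 14 steps before halting.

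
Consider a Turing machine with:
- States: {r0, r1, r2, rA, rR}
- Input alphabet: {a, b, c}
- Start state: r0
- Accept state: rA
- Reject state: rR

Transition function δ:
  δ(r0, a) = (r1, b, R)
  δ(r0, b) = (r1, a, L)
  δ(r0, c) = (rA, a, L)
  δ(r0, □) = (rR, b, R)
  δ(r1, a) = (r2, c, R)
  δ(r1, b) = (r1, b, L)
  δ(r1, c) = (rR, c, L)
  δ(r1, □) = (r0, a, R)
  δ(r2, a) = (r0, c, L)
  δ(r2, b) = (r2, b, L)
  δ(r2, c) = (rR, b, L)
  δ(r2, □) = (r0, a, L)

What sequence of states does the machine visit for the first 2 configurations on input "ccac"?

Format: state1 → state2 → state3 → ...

Execution trace:
Initial: [r0]ccac
Step 1: δ(r0, c) = (rA, a, L) → [rA]□acac

The machine reaches the accept state rA and halts.

State sequence: r0 → rA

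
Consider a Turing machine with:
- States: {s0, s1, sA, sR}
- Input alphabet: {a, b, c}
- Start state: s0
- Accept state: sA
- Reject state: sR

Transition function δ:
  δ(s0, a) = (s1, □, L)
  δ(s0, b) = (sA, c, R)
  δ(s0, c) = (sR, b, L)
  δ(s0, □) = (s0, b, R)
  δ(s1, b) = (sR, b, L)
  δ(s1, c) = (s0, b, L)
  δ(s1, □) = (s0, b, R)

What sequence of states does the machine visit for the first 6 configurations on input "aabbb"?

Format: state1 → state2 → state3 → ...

Execution trace:
Initial: [s0]aabbb
Step 1: δ(s0, a) = (s1, □, L) → [s1]□□abbb
Step 2: δ(s1, □) = (s0, b, R) → b[s0]□abbb
Step 3: δ(s0, □) = (s0, b, R) → bb[s0]abbb
Step 4: δ(s0, a) = (s1, □, L) → b[s1]b□bbb
Step 5: δ(s1, b) = (sR, b, L) → [sR]bb□bbb

The machine reaches the reject state sR and halts.

State sequence: s0 → s1 → s0 → s0 → s1 → sR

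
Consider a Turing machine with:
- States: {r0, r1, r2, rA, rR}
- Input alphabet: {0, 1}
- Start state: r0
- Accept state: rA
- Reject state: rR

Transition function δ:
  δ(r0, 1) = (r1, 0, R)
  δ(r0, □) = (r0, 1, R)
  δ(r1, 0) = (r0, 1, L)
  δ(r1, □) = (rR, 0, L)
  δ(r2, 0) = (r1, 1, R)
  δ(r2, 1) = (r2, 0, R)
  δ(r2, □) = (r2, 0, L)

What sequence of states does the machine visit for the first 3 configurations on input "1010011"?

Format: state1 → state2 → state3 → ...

Execution trace:
Initial: [r0]1010011
Step 1: δ(r0, 1) = (r1, 0, R) → 0[r1]010011
Step 2: δ(r1, 0) = (r0, 1, L) → [r0]0110011

No transition is defined for δ(r0, 0). By convention the machine halts and rejects.

State sequence: r0 → r1 → r0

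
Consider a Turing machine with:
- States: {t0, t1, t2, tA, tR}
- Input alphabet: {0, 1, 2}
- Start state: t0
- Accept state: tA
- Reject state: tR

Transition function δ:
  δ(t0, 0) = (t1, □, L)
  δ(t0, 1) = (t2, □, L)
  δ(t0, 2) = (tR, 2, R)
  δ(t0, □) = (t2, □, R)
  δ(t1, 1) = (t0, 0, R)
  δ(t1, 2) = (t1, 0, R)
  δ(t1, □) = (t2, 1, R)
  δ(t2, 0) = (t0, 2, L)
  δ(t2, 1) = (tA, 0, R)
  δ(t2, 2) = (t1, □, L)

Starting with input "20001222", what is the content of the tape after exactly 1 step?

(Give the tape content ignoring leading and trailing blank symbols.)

Execution trace:
Initial: [t0]20001222
Step 1: δ(t0, 2) = (tR, 2, R) → 2[tR]0001222

The machine reaches the reject state tR and halts.

After 1 step, the tape (ignoring leading/trailing blanks) is: 20001222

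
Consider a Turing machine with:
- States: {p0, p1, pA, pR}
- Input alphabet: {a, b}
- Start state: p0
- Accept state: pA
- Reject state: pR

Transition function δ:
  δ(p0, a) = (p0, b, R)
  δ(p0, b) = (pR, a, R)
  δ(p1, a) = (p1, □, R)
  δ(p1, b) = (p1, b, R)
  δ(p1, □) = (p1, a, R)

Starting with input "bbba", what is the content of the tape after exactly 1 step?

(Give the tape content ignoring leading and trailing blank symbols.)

Execution trace:
Initial: [p0]bbba
Step 1: δ(p0, b) = (pR, a, R) → a[pR]bba

The machine reaches the reject state pR and halts.

After 1 step, the tape (ignoring leading/trailing blanks) is: abba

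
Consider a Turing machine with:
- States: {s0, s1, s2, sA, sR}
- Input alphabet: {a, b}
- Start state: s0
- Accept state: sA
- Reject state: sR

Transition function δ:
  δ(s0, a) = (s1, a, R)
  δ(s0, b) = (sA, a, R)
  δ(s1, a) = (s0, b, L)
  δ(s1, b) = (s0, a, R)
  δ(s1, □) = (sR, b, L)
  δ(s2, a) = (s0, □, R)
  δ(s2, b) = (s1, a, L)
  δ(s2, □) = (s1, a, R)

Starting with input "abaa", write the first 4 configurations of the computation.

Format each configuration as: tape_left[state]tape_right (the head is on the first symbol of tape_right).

Transitions applied:
Step 1: δ(s0, a) = (s1, a, R)
Step 2: δ(s1, b) = (s0, a, R)
Step 3: δ(s0, a) = (s1, a, R)

The first 4 configurations are:
[s0]abaa ⊢ a[s1]baa ⊢ aa[s0]aa ⊢ aaa[s1]a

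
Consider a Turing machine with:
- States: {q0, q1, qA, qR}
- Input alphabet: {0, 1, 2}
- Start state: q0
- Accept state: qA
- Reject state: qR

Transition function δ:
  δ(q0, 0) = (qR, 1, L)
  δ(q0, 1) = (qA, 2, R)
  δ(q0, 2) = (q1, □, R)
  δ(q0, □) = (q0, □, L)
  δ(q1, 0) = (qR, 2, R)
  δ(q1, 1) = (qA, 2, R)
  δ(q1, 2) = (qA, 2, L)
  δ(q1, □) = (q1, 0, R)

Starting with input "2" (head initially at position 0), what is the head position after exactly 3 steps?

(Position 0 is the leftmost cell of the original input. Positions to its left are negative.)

Execution trace (head position shown):
Step 0: [q0]2  (head at position 0)
Step 1: move right → □[q1]□  (head at position 1)
Step 2: move right → □0[q1]□  (head at position 2)
Step 3: move right → □00[q1]□  (head at position 3)

After 3 steps, the head is at position 3.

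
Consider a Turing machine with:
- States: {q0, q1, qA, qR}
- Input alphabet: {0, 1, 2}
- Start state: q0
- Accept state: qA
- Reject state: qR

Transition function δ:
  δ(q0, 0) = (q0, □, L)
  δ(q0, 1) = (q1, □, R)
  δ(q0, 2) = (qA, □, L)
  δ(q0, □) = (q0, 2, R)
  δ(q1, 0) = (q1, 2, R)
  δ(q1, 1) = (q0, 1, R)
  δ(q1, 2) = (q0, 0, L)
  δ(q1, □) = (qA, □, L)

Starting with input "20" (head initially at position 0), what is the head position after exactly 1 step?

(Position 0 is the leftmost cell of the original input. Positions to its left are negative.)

Execution trace (head position shown):
Step 0: [q0]20  (head at position 0)
Step 1: move left → [qA]□□0  (head at position -1)

After 1 step, the head is at position -1.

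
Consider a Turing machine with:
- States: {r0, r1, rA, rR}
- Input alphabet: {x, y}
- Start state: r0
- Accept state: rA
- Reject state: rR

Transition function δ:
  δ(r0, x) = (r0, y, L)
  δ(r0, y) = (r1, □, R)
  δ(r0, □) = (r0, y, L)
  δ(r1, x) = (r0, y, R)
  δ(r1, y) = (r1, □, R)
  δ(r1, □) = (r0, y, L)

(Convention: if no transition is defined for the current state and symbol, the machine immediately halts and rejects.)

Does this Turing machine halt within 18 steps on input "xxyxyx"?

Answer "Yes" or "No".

Execution trace:
Initial: [r0]xxyxyx
Step 1: δ(r0, x) = (r0, y, L) → [r0]□yxyxyx
Step 2: δ(r0, □) = (r0, y, L) → [r0]□yyxyxyx
Step 3: δ(r0, □) = (r0, y, L) → [r0]□yyyxyxyx
Step 4: δ(r0, □) = (r0, y, L) → [r0]□yyyyxyxyx
Step 5: δ(r0, □) = (r0, y, L) → [r0]□yyyyyxyxyx
Step 6: δ(r0, □) = (r0, y, L) → [r0]□yyyyyyxyxyx
Step 7: δ(r0, □) = (r0, y, L) → [r0]□yyyyyyyxyxyx
Step 8: δ(r0, □) = (r0, y, L) → [r0]□yyyyyyyyxyxyx
Step 9: δ(r0, □) = (r0, y, L) → [r0]□yyyyyyyyyxyxyx
Step 10: δ(r0, □) = (r0, y, L) → [r0]□yyyyyyyyyyxyxyx
Step 11: δ(r0, □) = (r0, y, L) → [r0]□yyyyyyyyyyyxyxyx
Step 12: δ(r0, □) = (r0, y, L) → [r0]□yyyyyyyyyyyyxyxyx
Step 13: δ(r0, □) = (r0, y, L) → [r0]□yyyyyyyyyyyyyxyxyx
Step 14: δ(r0, □) = (r0, y, L) → [r0]□yyyyyyyyyyyyyyxyxyx
Step 15: δ(r0, □) = (r0, y, L) → [r0]□yyyyyyyyyyyyyyyxyxyx
Step 16: δ(r0, □) = (r0, y, L) → [r0]□yyyyyyyyyyyyyyyyxyxyx
Step 17: δ(r0, □) = (r0, y, L) → [r0]□yyyyyyyyyyyyyyyyyxyxyx
Step 18: δ(r0, □) = (r0, y, L) → [r0]□yyyyyyyyyyyyyyyyyyxyxyx

The machine has not reached a halting state after 18 steps.
The machine did not halt within the 18-step bound.

Answer: No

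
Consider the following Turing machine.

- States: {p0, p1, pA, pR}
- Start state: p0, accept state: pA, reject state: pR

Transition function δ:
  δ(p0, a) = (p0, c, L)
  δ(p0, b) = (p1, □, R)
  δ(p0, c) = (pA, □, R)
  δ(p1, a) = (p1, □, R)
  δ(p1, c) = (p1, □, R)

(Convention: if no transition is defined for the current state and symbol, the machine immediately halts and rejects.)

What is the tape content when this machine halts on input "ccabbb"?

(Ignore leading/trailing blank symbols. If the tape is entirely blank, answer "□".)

Execution trace:
Initial: [p0]ccabbb
Step 1: δ(p0, c) = (pA, □, R) → □[pA]cabbb

The machine reaches the accept state pA and halts.

Final tape (ignoring leading/trailing blanks): cabbb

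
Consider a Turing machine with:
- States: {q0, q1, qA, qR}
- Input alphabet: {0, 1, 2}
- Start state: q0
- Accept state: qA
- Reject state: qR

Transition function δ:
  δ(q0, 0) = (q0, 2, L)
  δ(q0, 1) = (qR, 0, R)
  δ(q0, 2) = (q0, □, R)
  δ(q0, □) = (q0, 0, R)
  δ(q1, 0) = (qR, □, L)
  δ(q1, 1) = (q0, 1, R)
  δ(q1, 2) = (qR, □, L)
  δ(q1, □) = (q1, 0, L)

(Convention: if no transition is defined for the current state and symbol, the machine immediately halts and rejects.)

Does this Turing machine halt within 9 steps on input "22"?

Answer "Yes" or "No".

Execution trace:
Initial: [q0]22
Step 1: δ(q0, 2) = (q0, □, R) → □[q0]2
Step 2: δ(q0, 2) = (q0, □, R) → □□[q0]□
Step 3: δ(q0, □) = (q0, 0, R) → □□0[q0]□
Step 4: δ(q0, □) = (q0, 0, R) → □□00[q0]□
Step 5: δ(q0, □) = (q0, 0, R) → □□000[q0]□
Step 6: δ(q0, □) = (q0, 0, R) → □□0000[q0]□
Step 7: δ(q0, □) = (q0, 0, R) → □□00000[q0]□
Step 8: δ(q0, □) = (q0, 0, R) → □□000000[q0]□
Step 9: δ(q0, □) = (q0, 0, R) → □□0000000[q0]□

The machine has not reached a halting state after 9 steps.
The machine did not halt within the 9-step bound.

Answer: No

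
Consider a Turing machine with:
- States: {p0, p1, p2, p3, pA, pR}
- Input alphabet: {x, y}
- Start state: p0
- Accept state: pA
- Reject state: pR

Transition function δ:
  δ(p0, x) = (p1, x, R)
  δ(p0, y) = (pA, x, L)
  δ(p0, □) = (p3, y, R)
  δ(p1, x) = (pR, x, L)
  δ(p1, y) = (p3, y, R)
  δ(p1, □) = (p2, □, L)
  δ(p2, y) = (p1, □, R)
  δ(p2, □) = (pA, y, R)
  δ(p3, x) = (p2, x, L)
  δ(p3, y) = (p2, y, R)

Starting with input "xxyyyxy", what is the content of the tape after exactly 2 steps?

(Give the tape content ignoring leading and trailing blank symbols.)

Execution trace:
Initial: [p0]xxyyyxy
Step 1: δ(p0, x) = (p1, x, R) → x[p1]xyyyxy
Step 2: δ(p1, x) = (pR, x, L) → [pR]xxyyyxy

The machine reaches the reject state pR and halts.

After 2 steps, the tape (ignoring leading/trailing blanks) is: xxyyyxy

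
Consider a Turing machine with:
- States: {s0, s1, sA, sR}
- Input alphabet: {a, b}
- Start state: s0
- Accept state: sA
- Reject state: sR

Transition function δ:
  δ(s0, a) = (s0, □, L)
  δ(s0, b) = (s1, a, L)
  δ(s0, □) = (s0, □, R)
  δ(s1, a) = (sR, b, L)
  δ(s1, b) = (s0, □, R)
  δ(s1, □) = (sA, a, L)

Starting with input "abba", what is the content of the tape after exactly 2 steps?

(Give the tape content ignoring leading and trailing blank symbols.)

Execution trace:
Initial: [s0]abba
Step 1: δ(s0, a) = (s0, □, L) → [s0]□□bba
Step 2: δ(s0, □) = (s0, □, R) → □[s0]□bba

After 2 steps, the tape (ignoring leading/trailing blanks) is: bba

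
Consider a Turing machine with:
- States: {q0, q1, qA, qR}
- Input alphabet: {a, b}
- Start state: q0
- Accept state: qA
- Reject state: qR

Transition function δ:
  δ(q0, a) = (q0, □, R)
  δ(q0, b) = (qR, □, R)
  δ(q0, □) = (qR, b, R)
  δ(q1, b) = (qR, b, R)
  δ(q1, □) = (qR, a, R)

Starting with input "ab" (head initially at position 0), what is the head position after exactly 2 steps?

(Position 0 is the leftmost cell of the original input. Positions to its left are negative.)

Execution trace (head position shown):
Step 0: [q0]ab  (head at position 0)
Step 1: move right → □[q0]b  (head at position 1)
Step 2: move right → □□[qR]□  (head at position 2)

After 2 steps, the head is at position 2.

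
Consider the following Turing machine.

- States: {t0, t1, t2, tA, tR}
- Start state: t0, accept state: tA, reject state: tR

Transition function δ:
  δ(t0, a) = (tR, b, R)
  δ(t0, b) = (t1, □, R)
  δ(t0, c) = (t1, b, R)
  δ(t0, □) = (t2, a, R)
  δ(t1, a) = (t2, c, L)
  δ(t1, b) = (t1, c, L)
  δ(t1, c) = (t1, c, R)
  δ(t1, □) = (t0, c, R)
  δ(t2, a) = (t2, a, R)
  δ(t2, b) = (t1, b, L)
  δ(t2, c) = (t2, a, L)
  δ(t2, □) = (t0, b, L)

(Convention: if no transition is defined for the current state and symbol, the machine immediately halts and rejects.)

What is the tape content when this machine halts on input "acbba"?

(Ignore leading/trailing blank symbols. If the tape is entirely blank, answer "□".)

Execution trace:
Initial: [t0]acbba
Step 1: δ(t0, a) = (tR, b, R) → b[tR]cbba

The machine reaches the reject state tR and halts.

Final tape (ignoring leading/trailing blanks): bcbba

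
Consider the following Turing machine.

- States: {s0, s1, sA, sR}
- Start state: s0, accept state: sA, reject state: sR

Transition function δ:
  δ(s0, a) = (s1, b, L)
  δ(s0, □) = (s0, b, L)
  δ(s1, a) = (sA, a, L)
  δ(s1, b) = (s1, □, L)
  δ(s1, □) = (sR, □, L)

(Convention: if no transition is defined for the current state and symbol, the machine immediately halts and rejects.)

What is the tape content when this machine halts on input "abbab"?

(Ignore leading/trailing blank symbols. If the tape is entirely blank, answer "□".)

Execution trace:
Initial: [s0]abbab
Step 1: δ(s0, a) = (s1, b, L) → [s1]□bbbab
Step 2: δ(s1, □) = (sR, □, L) → [sR]□□bbbab

The machine reaches the reject state sR and halts.

Final tape (ignoring leading/trailing blanks): bbbab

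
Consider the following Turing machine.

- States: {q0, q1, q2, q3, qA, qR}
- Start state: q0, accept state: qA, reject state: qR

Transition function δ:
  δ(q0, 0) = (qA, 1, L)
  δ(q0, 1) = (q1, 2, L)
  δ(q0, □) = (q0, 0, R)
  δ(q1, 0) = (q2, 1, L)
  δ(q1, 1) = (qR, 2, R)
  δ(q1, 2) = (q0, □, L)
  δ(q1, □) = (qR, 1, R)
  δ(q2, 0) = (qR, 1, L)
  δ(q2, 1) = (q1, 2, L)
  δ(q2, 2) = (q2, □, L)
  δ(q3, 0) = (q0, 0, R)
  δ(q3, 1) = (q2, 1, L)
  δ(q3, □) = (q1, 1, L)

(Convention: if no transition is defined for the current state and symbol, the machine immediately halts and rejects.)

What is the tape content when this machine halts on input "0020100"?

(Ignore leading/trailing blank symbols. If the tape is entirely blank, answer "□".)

Execution trace:
Initial: [q0]0020100
Step 1: δ(q0, 0) = (qA, 1, L) → [qA]□1020100

The machine reaches the accept state qA and halts.

Final tape (ignoring leading/trailing blanks): 1020100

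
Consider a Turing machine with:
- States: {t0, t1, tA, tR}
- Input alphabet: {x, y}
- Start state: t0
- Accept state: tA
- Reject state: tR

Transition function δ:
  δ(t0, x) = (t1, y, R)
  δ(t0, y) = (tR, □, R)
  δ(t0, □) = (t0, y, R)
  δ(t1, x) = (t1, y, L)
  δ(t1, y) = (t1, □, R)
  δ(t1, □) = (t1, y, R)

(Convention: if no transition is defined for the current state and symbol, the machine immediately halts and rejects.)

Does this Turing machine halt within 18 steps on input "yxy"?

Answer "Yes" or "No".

Execution trace:
Initial: [t0]yxy
Step 1: δ(t0, y) = (tR, □, R) → □[tR]xy

The machine reaches the reject state tR and halts.
The machine halted after 1 step (within the 18-step bound).

Answer: Yes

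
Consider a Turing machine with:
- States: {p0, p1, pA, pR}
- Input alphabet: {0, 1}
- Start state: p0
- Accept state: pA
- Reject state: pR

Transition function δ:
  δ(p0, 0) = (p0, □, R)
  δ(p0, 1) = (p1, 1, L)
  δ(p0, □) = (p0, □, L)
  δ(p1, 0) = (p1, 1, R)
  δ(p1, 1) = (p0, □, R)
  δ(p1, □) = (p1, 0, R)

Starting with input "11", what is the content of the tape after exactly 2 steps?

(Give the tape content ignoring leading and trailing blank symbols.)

Execution trace:
Initial: [p0]11
Step 1: δ(p0, 1) = (p1, 1, L) → [p1]□11
Step 2: δ(p1, □) = (p1, 0, R) → 0[p1]11

After 2 steps, the tape (ignoring leading/trailing blanks) is: 011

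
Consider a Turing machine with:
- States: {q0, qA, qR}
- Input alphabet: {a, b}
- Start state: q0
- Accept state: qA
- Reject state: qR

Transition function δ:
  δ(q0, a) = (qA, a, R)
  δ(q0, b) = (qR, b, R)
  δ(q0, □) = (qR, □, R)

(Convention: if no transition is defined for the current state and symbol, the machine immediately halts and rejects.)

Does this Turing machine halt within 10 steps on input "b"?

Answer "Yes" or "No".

Execution trace:
Initial: [q0]b
Step 1: δ(q0, b) = (qR, b, R) → b[qR]□

The machine reaches the reject state qR and halts.
The machine halted after 1 step (within the 10-step bound).

Answer: Yes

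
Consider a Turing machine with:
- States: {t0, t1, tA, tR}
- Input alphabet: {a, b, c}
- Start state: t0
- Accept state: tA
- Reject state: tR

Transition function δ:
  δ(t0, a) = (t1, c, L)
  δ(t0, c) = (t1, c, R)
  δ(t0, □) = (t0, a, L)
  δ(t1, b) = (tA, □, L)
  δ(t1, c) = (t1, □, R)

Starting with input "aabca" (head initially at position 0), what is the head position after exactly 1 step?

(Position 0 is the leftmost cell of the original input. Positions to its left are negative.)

Execution trace (head position shown):
Step 0: [t0]aabca  (head at position 0)
Step 1: move left → [t1]□cabca  (head at position -1)

After 1 step, the head is at position -1.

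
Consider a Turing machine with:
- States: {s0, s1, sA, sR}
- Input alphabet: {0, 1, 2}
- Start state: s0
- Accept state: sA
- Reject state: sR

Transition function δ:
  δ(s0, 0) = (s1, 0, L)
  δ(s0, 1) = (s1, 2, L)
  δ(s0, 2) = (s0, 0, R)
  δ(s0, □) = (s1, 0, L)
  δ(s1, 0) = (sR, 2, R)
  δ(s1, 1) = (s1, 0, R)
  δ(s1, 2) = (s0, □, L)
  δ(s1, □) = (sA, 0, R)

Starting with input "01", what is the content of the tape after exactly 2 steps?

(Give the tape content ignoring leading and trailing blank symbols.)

Execution trace:
Initial: [s0]01
Step 1: δ(s0, 0) = (s1, 0, L) → [s1]□01
Step 2: δ(s1, □) = (sA, 0, R) → 0[sA]01

The machine reaches the accept state sA and halts.

After 2 steps, the tape (ignoring leading/trailing blanks) is: 001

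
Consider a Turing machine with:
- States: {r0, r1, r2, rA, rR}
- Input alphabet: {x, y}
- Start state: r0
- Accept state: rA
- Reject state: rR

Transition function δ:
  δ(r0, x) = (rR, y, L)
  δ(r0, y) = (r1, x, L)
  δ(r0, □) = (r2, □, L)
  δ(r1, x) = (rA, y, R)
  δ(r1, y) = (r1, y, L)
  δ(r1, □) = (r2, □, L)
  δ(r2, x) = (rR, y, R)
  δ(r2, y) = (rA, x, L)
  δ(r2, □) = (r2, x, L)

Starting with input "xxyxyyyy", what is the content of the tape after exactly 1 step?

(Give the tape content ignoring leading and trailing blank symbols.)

Execution trace:
Initial: [r0]xxyxyyyy
Step 1: δ(r0, x) = (rR, y, L) → [rR]□yxyxyyyy

The machine reaches the reject state rR and halts.

After 1 step, the tape (ignoring leading/trailing blanks) is: yxyxyyyy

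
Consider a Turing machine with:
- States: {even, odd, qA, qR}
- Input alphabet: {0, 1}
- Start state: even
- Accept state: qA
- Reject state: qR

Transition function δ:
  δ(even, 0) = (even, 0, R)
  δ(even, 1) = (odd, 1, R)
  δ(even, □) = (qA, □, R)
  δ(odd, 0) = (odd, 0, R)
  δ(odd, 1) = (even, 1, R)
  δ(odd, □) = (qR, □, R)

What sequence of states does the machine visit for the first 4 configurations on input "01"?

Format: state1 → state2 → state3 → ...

Execution trace:
Initial: [even]01
Step 1: δ(even, 0) = (even, 0, R) → 0[even]1
Step 2: δ(even, 1) = (odd, 1, R) → 01[odd]□
Step 3: δ(odd, □) = (qR, □, R) → 01□[qR]□

The machine reaches the reject state qR and halts.

State sequence: even → even → odd → qR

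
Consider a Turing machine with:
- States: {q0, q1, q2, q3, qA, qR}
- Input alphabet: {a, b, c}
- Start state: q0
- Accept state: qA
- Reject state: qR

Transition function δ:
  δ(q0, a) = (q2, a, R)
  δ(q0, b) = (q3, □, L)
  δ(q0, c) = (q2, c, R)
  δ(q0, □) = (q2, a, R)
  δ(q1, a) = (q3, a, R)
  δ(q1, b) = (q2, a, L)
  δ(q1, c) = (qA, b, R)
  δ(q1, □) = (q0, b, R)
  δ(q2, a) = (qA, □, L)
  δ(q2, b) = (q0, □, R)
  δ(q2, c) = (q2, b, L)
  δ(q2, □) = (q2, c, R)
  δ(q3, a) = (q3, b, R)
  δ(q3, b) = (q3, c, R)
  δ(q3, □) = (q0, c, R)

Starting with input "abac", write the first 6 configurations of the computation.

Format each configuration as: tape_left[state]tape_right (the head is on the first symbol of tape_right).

Transitions applied:
Step 1: δ(q0, a) = (q2, a, R)
Step 2: δ(q2, b) = (q0, □, R)
Step 3: δ(q0, a) = (q2, a, R)
Step 4: δ(q2, c) = (q2, b, L)
Step 5: δ(q2, a) = (qA, □, L)

The first 6 configurations are:
[q0]abac ⊢ a[q2]bac ⊢ a□[q0]ac ⊢ a□a[q2]c ⊢ a□[q2]ab ⊢ a[qA]□□b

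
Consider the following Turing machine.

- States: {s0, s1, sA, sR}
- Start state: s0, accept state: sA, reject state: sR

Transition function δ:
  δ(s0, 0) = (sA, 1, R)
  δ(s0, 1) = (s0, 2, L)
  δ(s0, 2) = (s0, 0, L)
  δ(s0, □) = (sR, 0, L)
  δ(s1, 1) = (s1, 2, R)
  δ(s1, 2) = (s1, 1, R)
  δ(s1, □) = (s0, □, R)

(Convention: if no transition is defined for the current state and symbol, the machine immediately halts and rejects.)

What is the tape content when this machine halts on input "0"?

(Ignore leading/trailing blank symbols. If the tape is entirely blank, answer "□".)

Execution trace:
Initial: [s0]0
Step 1: δ(s0, 0) = (sA, 1, R) → 1[sA]□

The machine reaches the accept state sA and halts.

Final tape (ignoring leading/trailing blanks): 1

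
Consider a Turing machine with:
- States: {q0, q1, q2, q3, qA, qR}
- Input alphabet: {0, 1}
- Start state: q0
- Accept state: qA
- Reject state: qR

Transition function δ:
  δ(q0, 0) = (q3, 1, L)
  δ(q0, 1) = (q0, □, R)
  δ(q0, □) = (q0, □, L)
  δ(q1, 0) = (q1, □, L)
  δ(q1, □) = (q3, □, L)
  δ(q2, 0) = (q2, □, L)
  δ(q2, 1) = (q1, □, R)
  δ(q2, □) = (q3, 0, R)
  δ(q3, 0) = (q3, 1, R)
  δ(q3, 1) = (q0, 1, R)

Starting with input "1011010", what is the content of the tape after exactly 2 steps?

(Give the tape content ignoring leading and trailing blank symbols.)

Execution trace:
Initial: [q0]1011010
Step 1: δ(q0, 1) = (q0, □, R) → □[q0]011010
Step 2: δ(q0, 0) = (q3, 1, L) → [q3]□111010

No transition is defined for δ(q3, □). By convention the machine halts and rejects.

After 2 steps, the tape (ignoring leading/trailing blanks) is: 111010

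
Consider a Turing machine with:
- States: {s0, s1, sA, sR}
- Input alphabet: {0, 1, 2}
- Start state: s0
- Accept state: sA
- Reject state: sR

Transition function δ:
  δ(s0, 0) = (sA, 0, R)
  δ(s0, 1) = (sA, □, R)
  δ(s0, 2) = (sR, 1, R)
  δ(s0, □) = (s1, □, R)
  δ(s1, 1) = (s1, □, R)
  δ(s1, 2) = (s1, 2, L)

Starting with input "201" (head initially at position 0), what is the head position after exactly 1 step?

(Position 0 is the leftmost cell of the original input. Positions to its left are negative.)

Execution trace (head position shown):
Step 0: [s0]201  (head at position 0)
Step 1: move right → 1[sR]01  (head at position 1)

After 1 step, the head is at position 1.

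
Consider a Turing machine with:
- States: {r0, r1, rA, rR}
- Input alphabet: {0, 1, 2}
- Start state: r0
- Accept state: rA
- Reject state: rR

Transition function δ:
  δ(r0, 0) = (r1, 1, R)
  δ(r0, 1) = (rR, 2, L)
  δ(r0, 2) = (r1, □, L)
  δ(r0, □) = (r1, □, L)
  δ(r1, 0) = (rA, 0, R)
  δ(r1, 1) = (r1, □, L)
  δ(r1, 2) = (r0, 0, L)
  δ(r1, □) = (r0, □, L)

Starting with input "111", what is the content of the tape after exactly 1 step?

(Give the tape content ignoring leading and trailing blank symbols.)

Execution trace:
Initial: [r0]111
Step 1: δ(r0, 1) = (rR, 2, L) → [rR]□211

The machine reaches the reject state rR and halts.

After 1 step, the tape (ignoring leading/trailing blanks) is: 211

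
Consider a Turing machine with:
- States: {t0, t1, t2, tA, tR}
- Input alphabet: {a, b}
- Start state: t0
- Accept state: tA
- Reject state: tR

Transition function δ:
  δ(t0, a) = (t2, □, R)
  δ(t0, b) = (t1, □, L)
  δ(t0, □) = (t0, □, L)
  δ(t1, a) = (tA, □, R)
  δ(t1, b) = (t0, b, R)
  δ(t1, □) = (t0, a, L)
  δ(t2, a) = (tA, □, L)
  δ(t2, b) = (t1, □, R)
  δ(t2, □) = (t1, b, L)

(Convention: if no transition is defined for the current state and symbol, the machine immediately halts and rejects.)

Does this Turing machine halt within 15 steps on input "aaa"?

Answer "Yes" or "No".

Execution trace:
Initial: [t0]aaa
Step 1: δ(t0, a) = (t2, □, R) → □[t2]aa
Step 2: δ(t2, a) = (tA, □, L) → [tA]□□a

The machine reaches the accept state tA and halts.
The machine halted after 2 steps (within the 15-step bound).

Answer: Yes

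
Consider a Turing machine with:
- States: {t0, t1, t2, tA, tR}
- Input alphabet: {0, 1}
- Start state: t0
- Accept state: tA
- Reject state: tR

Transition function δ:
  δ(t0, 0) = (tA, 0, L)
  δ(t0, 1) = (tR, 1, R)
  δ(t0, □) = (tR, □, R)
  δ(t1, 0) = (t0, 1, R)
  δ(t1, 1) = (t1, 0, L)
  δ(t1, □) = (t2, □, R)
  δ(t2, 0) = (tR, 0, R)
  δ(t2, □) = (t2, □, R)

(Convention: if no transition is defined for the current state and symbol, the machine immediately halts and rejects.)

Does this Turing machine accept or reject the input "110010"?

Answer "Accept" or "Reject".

Execution trace:
Initial: [t0]110010
Step 1: δ(t0, 1) = (tR, 1, R) → 1[tR]10010

The machine reaches the reject state tR and halts.

Answer: Reject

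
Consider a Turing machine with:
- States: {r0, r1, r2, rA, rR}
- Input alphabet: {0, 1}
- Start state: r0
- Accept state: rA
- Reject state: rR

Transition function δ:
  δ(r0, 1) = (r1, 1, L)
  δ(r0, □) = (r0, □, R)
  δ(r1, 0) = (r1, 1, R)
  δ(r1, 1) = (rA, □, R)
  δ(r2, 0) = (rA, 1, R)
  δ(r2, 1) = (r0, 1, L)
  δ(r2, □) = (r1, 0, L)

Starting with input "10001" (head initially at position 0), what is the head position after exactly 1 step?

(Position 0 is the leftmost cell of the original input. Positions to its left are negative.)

Execution trace (head position shown):
Step 0: [r0]10001  (head at position 0)
Step 1: move left → [r1]□10001  (head at position -1)

After 1 step, the head is at position -1.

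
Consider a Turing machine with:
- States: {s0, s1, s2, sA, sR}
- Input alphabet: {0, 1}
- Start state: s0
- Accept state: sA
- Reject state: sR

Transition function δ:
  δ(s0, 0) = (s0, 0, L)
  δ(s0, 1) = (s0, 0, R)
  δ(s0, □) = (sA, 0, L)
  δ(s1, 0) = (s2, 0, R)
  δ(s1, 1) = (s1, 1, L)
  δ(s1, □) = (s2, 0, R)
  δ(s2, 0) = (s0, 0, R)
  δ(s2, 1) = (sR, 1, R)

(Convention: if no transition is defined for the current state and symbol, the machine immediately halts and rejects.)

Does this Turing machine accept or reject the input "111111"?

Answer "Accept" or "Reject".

Execution trace:
Initial: [s0]111111
Step 1: δ(s0, 1) = (s0, 0, R) → 0[s0]11111
Step 2: δ(s0, 1) = (s0, 0, R) → 00[s0]1111
Step 3: δ(s0, 1) = (s0, 0, R) → 000[s0]111
Step 4: δ(s0, 1) = (s0, 0, R) → 0000[s0]11
Step 5: δ(s0, 1) = (s0, 0, R) → 00000[s0]1
Step 6: δ(s0, 1) = (s0, 0, R) → 000000[s0]□
Step 7: δ(s0, □) = (sA, 0, L) → 00000[sA]00

The machine reaches the accept state sA and halts.

Answer: Accept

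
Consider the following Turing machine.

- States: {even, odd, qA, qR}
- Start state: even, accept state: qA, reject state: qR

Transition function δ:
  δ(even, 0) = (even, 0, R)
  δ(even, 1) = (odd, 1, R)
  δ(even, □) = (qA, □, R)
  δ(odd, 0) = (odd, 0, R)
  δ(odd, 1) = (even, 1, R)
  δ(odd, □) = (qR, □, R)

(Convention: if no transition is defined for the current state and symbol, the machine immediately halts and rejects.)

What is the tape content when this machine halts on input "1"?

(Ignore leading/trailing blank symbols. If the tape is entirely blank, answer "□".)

Execution trace:
Initial: [even]1
Step 1: δ(even, 1) = (odd, 1, R) → 1[odd]□
Step 2: δ(odd, □) = (qR, □, R) → 1□[qR]□

The machine reaches the reject state qR and halts.

Final tape (ignoring leading/trailing blanks): 1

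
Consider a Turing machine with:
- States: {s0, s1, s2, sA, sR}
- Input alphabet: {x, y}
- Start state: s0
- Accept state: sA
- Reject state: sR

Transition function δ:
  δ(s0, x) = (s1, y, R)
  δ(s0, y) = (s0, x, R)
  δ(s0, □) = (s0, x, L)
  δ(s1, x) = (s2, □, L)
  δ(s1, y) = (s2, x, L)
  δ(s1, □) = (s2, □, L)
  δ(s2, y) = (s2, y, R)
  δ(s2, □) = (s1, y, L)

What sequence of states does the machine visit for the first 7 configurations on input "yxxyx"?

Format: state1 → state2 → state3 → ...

Execution trace:
Initial: [s0]yxxyx
Step 1: δ(s0, y) = (s0, x, R) → x[s0]xxyx
Step 2: δ(s0, x) = (s1, y, R) → xy[s1]xyx
Step 3: δ(s1, x) = (s2, □, L) → x[s2]y□yx
Step 4: δ(s2, y) = (s2, y, R) → xy[s2]□yx
Step 5: δ(s2, □) = (s1, y, L) → x[s1]yyyx
Step 6: δ(s1, y) = (s2, x, L) → [s2]xxyyx

No transition is defined for δ(s2, x). By convention the machine halts and rejects.

State sequence: s0 → s0 → s1 → s2 → s2 → s1 → s2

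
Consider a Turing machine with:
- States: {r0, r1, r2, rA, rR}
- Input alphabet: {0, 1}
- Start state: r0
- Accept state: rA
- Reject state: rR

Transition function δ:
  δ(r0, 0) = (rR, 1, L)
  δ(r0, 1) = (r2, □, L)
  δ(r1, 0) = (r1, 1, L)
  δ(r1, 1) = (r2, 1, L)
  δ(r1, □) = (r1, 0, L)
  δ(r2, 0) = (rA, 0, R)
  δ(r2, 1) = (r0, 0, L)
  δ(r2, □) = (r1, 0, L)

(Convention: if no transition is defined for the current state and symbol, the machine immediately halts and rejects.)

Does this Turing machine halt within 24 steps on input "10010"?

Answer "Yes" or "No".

Execution trace:
Initial: [r0]10010
Step 1: δ(r0, 1) = (r2, □, L) → [r2]□□0010
Step 2: δ(r2, □) = (r1, 0, L) → [r1]□0□0010
Step 3: δ(r1, □) = (r1, 0, L) → [r1]□00□0010
Step 4: δ(r1, □) = (r1, 0, L) → [r1]□000□0010
Step 5: δ(r1, □) = (r1, 0, L) → [r1]□0000□0010
Step 6: δ(r1, □) = (r1, 0, L) → [r1]□00000□0010
Step 7: δ(r1, □) = (r1, 0, L) → [r1]□000000□0010
Step 8: δ(r1, □) = (r1, 0, L) → [r1]□0000000□0010
Step 9: δ(r1, □) = (r1, 0, L) → [r1]□00000000□0010
Step 10: δ(r1, □) = (r1, 0, L) → [r1]□000000000□0010
Step 11: δ(r1, □) = (r1, 0, L) → [r1]□0000000000□0010
Step 12: δ(r1, □) = (r1, 0, L) → [r1]□00000000000□0010
Step 13: δ(r1, □) = (r1, 0, L) → [r1]□000000000000□0010
Step 14: δ(r1, □) = (r1, 0, L) → [r1]□0000000000000□0010
Step 15: δ(r1, □) = (r1, 0, L) → [r1]□00000000000000□0010
Step 16: δ(r1, □) = (r1, 0, L) → [r1]□000000000000000□0010
Step 17: δ(r1, □) = (r1, 0, L) → [r1]□0000000000000000□0010
Step 18: δ(r1, □) = (r1, 0, L) → [r1]□00000000000000000□0010
Step 19: δ(r1, □) = (r1, 0, L) → [r1]□000000000000000000□0010
Step 20: δ(r1, □) = (r1, 0, L) → [r1]□0000000000000000000□0010
Step 21: δ(r1, □) = (r1, 0, L) → [r1]□00000000000000000000□0010
Step 22: δ(r1, □) = (r1, 0, L) → [r1]□000000000000000000000□0010
Step 23: δ(r1, □) = (r1, 0, L) → [r1]□0000000000000000000000□0010
Step 24: δ(r1, □) = (r1, 0, L) → [r1]□00000000000000000000000□0010

The machine has not reached a halting state after 24 steps.
The machine did not halt within the 24-step bound.

Answer: No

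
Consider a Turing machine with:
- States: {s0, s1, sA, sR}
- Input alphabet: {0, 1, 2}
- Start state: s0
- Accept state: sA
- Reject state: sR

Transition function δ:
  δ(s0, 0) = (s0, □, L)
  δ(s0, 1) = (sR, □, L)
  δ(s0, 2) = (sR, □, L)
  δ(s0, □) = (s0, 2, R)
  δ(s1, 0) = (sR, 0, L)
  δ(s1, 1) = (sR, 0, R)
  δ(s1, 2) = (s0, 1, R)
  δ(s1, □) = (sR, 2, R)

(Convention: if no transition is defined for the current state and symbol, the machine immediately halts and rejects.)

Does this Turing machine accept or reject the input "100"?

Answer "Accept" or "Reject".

Execution trace:
Initial: [s0]100
Step 1: δ(s0, 1) = (sR, □, L) → [sR]□□00

The machine reaches the reject state sR and halts.

Answer: Reject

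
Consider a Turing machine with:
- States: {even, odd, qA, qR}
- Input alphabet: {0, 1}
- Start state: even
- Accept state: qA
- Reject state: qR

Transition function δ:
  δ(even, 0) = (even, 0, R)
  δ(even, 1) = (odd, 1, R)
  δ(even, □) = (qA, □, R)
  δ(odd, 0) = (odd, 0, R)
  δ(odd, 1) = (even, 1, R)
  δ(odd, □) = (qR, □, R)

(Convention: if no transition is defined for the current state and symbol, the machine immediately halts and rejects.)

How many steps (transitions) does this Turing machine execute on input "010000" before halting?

Execution trace:
Initial: [even]010000
Step 1: δ(even, 0) = (even, 0, R) → 0[even]10000
Step 2: δ(even, 1) = (odd, 1, R) → 01[odd]0000
Step 3: δ(odd, 0) = (odd, 0, R) → 010[odd]000
Step 4: δ(odd, 0) = (odd, 0, R) → 0100[odd]00
Step 5: δ(odd, 0) = (odd, 0, R) → 01000[odd]0
Step 6: δ(odd, 0) = (odd, 0, R) → 010000[odd]□
Step 7: δ(odd, □) = (qR, □, R) → 010000□[qR]□

The machine reaches the reject state qR and halts.

The machine executed 7 steps before halting.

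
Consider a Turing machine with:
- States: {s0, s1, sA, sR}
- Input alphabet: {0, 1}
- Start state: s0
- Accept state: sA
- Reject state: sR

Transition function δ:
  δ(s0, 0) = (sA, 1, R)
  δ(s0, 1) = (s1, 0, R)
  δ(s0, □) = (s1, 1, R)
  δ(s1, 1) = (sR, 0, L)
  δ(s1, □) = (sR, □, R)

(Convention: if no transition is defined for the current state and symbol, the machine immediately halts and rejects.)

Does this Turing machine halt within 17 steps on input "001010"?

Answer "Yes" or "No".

Execution trace:
Initial: [s0]001010
Step 1: δ(s0, 0) = (sA, 1, R) → 1[sA]01010

The machine reaches the accept state sA and halts.
The machine halted after 1 step (within the 17-step bound).

Answer: Yes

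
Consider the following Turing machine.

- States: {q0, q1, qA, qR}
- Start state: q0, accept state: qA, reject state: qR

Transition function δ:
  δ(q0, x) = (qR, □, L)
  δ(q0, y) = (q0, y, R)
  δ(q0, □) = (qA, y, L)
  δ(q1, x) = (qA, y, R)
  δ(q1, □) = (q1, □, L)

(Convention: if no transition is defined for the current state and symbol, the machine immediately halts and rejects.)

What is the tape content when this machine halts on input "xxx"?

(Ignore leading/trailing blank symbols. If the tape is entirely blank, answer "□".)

Execution trace:
Initial: [q0]xxx
Step 1: δ(q0, x) = (qR, □, L) → [qR]□□xx

The machine reaches the reject state qR and halts.

Final tape (ignoring leading/trailing blanks): xx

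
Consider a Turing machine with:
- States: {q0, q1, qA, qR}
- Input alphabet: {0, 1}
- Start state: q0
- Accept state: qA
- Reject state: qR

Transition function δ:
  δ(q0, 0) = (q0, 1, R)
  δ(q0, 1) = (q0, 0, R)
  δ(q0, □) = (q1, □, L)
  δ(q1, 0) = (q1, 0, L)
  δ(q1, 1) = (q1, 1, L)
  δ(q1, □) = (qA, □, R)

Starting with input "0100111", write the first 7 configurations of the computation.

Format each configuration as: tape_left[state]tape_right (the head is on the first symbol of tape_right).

Transitions applied:
Step 1: δ(q0, 0) = (q0, 1, R)
Step 2: δ(q0, 1) = (q0, 0, R)
Step 3: δ(q0, 0) = (q0, 1, R)
Step 4: δ(q0, 0) = (q0, 1, R)
Step 5: δ(q0, 1) = (q0, 0, R)
Step 6: δ(q0, 1) = (q0, 0, R)

The first 7 configurations are:
[q0]0100111 ⊢ 1[q0]100111 ⊢ 10[q0]00111 ⊢ 101[q0]0111 ⊢ 1011[q0]111 ⊢ 10110[q0]11 ⊢ 101100[q0]1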